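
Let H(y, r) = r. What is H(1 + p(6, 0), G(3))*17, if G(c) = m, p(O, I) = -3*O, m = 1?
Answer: 17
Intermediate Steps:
G(c) = 1
H(1 + p(6, 0), G(3))*17 = 1*17 = 17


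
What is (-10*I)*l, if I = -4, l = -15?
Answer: -600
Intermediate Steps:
(-10*I)*l = -10*(-4)*(-15) = 40*(-15) = -600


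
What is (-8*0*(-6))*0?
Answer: 0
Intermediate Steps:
(-8*0*(-6))*0 = (0*(-6))*0 = 0*0 = 0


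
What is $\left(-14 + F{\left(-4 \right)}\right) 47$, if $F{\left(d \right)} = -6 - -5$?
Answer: $-705$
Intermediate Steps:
$F{\left(d \right)} = -1$ ($F{\left(d \right)} = -6 + 5 = -1$)
$\left(-14 + F{\left(-4 \right)}\right) 47 = \left(-14 - 1\right) 47 = \left(-15\right) 47 = -705$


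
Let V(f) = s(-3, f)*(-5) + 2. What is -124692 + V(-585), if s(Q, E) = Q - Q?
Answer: -124690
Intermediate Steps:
s(Q, E) = 0
V(f) = 2 (V(f) = 0*(-5) + 2 = 0 + 2 = 2)
-124692 + V(-585) = -124692 + 2 = -124690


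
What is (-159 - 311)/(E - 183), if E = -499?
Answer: 235/341 ≈ 0.68915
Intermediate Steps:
(-159 - 311)/(E - 183) = (-159 - 311)/(-499 - 183) = -470/(-682) = -470*(-1/682) = 235/341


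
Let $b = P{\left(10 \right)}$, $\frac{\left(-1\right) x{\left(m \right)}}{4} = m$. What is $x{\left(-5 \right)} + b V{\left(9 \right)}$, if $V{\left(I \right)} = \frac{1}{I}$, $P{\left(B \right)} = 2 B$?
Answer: $\frac{200}{9} \approx 22.222$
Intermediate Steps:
$x{\left(m \right)} = - 4 m$
$b = 20$ ($b = 2 \cdot 10 = 20$)
$x{\left(-5 \right)} + b V{\left(9 \right)} = \left(-4\right) \left(-5\right) + \frac{20}{9} = 20 + 20 \cdot \frac{1}{9} = 20 + \frac{20}{9} = \frac{200}{9}$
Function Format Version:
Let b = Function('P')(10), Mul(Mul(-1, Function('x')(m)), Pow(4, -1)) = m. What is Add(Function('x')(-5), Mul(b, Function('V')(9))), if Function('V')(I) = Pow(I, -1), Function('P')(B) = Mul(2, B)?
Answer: Rational(200, 9) ≈ 22.222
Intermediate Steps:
Function('x')(m) = Mul(-4, m)
b = 20 (b = Mul(2, 10) = 20)
Add(Function('x')(-5), Mul(b, Function('V')(9))) = Add(Mul(-4, -5), Mul(20, Pow(9, -1))) = Add(20, Mul(20, Rational(1, 9))) = Add(20, Rational(20, 9)) = Rational(200, 9)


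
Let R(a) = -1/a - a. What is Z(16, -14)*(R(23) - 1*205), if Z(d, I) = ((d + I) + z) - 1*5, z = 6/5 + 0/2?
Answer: 9441/23 ≈ 410.48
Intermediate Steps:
z = 6/5 (z = 6*(⅕) + 0*(½) = 6/5 + 0 = 6/5 ≈ 1.2000)
R(a) = -a - 1/a
Z(d, I) = -19/5 + I + d (Z(d, I) = ((d + I) + 6/5) - 1*5 = ((I + d) + 6/5) - 5 = (6/5 + I + d) - 5 = -19/5 + I + d)
Z(16, -14)*(R(23) - 1*205) = (-19/5 - 14 + 16)*((-1*23 - 1/23) - 1*205) = -9*((-23 - 1*1/23) - 205)/5 = -9*((-23 - 1/23) - 205)/5 = -9*(-530/23 - 205)/5 = -9/5*(-5245/23) = 9441/23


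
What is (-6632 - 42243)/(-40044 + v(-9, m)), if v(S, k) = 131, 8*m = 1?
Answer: 48875/39913 ≈ 1.2245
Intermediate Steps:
m = ⅛ (m = (⅛)*1 = ⅛ ≈ 0.12500)
(-6632 - 42243)/(-40044 + v(-9, m)) = (-6632 - 42243)/(-40044 + 131) = -48875/(-39913) = -48875*(-1/39913) = 48875/39913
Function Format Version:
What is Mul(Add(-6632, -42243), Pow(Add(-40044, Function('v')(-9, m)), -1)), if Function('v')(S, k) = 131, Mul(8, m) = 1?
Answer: Rational(48875, 39913) ≈ 1.2245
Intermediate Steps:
m = Rational(1, 8) (m = Mul(Rational(1, 8), 1) = Rational(1, 8) ≈ 0.12500)
Mul(Add(-6632, -42243), Pow(Add(-40044, Function('v')(-9, m)), -1)) = Mul(Add(-6632, -42243), Pow(Add(-40044, 131), -1)) = Mul(-48875, Pow(-39913, -1)) = Mul(-48875, Rational(-1, 39913)) = Rational(48875, 39913)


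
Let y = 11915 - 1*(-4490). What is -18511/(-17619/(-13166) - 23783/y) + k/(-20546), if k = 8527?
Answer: 4832114791463367/29111606854 ≈ 1.6599e+5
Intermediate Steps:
y = 16405 (y = 11915 + 4490 = 16405)
-18511/(-17619/(-13166) - 23783/y) + k/(-20546) = -18511/(-17619/(-13166) - 23783/16405) + 8527/(-20546) = -18511/(-17619*(-1/13166) - 23783*1/16405) + 8527*(-1/20546) = -18511/(17619/13166 - 1399/965) - 8527/20546 = -18511/(-1416899/12705190) - 8527/20546 = -18511*(-12705190/1416899) - 8527/20546 = 235185772090/1416899 - 8527/20546 = 4832114791463367/29111606854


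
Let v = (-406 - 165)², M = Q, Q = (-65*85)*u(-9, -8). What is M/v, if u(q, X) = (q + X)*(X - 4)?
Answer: -1127100/326041 ≈ -3.4569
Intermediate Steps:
u(q, X) = (-4 + X)*(X + q) (u(q, X) = (X + q)*(-4 + X) = (-4 + X)*(X + q))
Q = -1127100 (Q = (-65*85)*((-8)² - 4*(-8) - 4*(-9) - 8*(-9)) = -5525*(64 + 32 + 36 + 72) = -5525*204 = -1127100)
M = -1127100
v = 326041 (v = (-571)² = 326041)
M/v = -1127100/326041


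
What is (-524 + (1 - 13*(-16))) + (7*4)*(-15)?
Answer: -735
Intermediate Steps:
(-524 + (1 - 13*(-16))) + (7*4)*(-15) = (-524 + (1 + 208)) + 28*(-15) = (-524 + 209) - 420 = -315 - 420 = -735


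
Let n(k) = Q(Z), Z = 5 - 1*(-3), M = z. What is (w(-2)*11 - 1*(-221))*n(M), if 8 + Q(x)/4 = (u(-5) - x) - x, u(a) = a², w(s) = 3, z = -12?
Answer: 1016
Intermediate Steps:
M = -12
Z = 8 (Z = 5 + 3 = 8)
Q(x) = 68 - 8*x (Q(x) = -32 + 4*(((-5)² - x) - x) = -32 + 4*((25 - x) - x) = -32 + 4*(25 - 2*x) = -32 + (100 - 8*x) = 68 - 8*x)
n(k) = 4 (n(k) = 68 - 8*8 = 68 - 64 = 4)
(w(-2)*11 - 1*(-221))*n(M) = (3*11 - 1*(-221))*4 = (33 + 221)*4 = 254*4 = 1016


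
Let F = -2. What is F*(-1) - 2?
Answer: 0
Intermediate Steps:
F*(-1) - 2 = -2*(-1) - 2 = 2 - 2 = 0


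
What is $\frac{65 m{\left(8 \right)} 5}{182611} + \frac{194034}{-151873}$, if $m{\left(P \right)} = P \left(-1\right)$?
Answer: $- \frac{2755970198}{2133360031} \approx -1.2918$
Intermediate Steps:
$m{\left(P \right)} = - P$
$\frac{65 m{\left(8 \right)} 5}{182611} + \frac{194034}{-151873} = \frac{65 \left(\left(-1\right) 8\right) 5}{182611} + \frac{194034}{-151873} = 65 \left(-8\right) 5 \cdot \frac{1}{182611} + 194034 \left(- \frac{1}{151873}\right) = \left(-520\right) 5 \cdot \frac{1}{182611} - \frac{194034}{151873} = \left(-2600\right) \frac{1}{182611} - \frac{194034}{151873} = - \frac{200}{14047} - \frac{194034}{151873} = - \frac{2755970198}{2133360031}$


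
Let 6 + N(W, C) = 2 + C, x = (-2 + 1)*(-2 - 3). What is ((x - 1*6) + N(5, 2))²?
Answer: 9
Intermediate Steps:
x = 5 (x = -1*(-5) = 5)
N(W, C) = -4 + C (N(W, C) = -6 + (2 + C) = -4 + C)
((x - 1*6) + N(5, 2))² = ((5 - 1*6) + (-4 + 2))² = ((5 - 6) - 2)² = (-1 - 2)² = (-3)² = 9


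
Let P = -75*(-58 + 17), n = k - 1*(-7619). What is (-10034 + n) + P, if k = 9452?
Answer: 10112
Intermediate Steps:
n = 17071 (n = 9452 - 1*(-7619) = 9452 + 7619 = 17071)
P = 3075 (P = -75*(-41) = 3075)
(-10034 + n) + P = (-10034 + 17071) + 3075 = 7037 + 3075 = 10112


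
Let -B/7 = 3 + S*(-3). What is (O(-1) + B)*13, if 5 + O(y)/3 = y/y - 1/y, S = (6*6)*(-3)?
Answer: -29874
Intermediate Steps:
S = -108 (S = 36*(-3) = -108)
O(y) = -12 - 3/y (O(y) = -15 + 3*(y/y - 1/y) = -15 + 3*(1 - 1/y) = -15 + (3 - 3/y) = -12 - 3/y)
B = -2289 (B = -7*(3 - 108*(-3)) = -7*(3 + 324) = -7*327 = -2289)
(O(-1) + B)*13 = ((-12 - 3/(-1)) - 2289)*13 = ((-12 - 3*(-1)) - 2289)*13 = ((-12 + 3) - 2289)*13 = (-9 - 2289)*13 = -2298*13 = -29874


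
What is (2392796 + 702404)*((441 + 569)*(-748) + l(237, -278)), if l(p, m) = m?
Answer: -2339222161600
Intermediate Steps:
(2392796 + 702404)*((441 + 569)*(-748) + l(237, -278)) = (2392796 + 702404)*((441 + 569)*(-748) - 278) = 3095200*(1010*(-748) - 278) = 3095200*(-755480 - 278) = 3095200*(-755758) = -2339222161600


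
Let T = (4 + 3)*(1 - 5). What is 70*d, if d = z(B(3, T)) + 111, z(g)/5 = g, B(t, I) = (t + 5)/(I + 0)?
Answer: 7670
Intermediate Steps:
T = -28 (T = 7*(-4) = -28)
B(t, I) = (5 + t)/I
z(g) = 5*g
d = 767/7 (d = 5*((5 + 3)/(-28)) + 111 = 5*(-1/28*8) + 111 = 5*(-2/7) + 111 = -10/7 + 111 = 767/7 ≈ 109.57)
70*d = 70*(767/7) = 7670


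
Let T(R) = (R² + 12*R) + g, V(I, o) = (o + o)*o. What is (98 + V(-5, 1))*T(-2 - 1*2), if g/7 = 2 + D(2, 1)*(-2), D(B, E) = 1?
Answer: -3200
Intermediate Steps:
g = 0 (g = 7*(2 + 1*(-2)) = 7*(2 - 2) = 7*0 = 0)
V(I, o) = 2*o² (V(I, o) = (2*o)*o = 2*o²)
T(R) = R² + 12*R (T(R) = (R² + 12*R) + 0 = R² + 12*R)
(98 + V(-5, 1))*T(-2 - 1*2) = (98 + 2*1²)*((-2 - 1*2)*(12 + (-2 - 1*2))) = (98 + 2*1)*((-2 - 2)*(12 + (-2 - 2))) = (98 + 2)*(-4*(12 - 4)) = 100*(-4*8) = 100*(-32) = -3200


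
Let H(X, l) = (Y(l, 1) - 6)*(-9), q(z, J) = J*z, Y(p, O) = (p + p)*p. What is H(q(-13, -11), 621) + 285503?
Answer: -6655981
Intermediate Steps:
Y(p, O) = 2*p² (Y(p, O) = (2*p)*p = 2*p²)
H(X, l) = 54 - 18*l² (H(X, l) = (2*l² - 6)*(-9) = (-6 + 2*l²)*(-9) = 54 - 18*l²)
H(q(-13, -11), 621) + 285503 = (54 - 18*621²) + 285503 = (54 - 18*385641) + 285503 = (54 - 6941538) + 285503 = -6941484 + 285503 = -6655981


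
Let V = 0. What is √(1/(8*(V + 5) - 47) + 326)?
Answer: √15967/7 ≈ 18.052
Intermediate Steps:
√(1/(8*(V + 5) - 47) + 326) = √(1/(8*(0 + 5) - 47) + 326) = √(1/(8*5 - 47) + 326) = √(1/(40 - 47) + 326) = √(1/(-7) + 326) = √(-⅐ + 326) = √(2281/7) = √15967/7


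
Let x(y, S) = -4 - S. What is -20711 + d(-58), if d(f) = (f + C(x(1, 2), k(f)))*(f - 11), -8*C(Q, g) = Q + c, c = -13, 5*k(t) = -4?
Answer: -134983/8 ≈ -16873.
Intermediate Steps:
k(t) = -4/5 (k(t) = (1/5)*(-4) = -4/5)
C(Q, g) = 13/8 - Q/8 (C(Q, g) = -(Q - 13)/8 = -(-13 + Q)/8 = 13/8 - Q/8)
d(f) = (-11 + f)*(19/8 + f) (d(f) = (f + (13/8 - (-4 - 1*2)/8))*(f - 11) = (f + (13/8 - (-4 - 2)/8))*(-11 + f) = (f + (13/8 - 1/8*(-6)))*(-11 + f) = (f + (13/8 + 3/4))*(-11 + f) = (f + 19/8)*(-11 + f) = (19/8 + f)*(-11 + f) = (-11 + f)*(19/8 + f))
-20711 + d(-58) = -20711 + (-209/8 + (-58)**2 - 69/8*(-58)) = -20711 + (-209/8 + 3364 + 2001/4) = -20711 + 30705/8 = -134983/8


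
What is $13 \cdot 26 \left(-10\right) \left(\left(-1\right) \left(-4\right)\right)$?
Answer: $-13520$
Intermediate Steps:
$13 \cdot 26 \left(-10\right) \left(\left(-1\right) \left(-4\right)\right) = 338 \left(-10\right) 4 = \left(-3380\right) 4 = -13520$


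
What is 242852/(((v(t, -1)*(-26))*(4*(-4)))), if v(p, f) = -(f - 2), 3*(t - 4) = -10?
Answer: 60713/312 ≈ 194.59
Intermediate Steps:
t = ⅔ (t = 4 + (⅓)*(-10) = 4 - 10/3 = ⅔ ≈ 0.66667)
v(p, f) = 2 - f (v(p, f) = -(-2 + f) = 2 - f)
242852/(((v(t, -1)*(-26))*(4*(-4)))) = 242852/((((2 - 1*(-1))*(-26))*(4*(-4)))) = 242852/((((2 + 1)*(-26))*(-16))) = 242852/(((3*(-26))*(-16))) = 242852/((-78*(-16))) = 242852/1248 = 242852*(1/1248) = 60713/312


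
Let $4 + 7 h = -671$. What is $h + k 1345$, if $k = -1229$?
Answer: $- \frac{11571710}{7} \approx -1.6531 \cdot 10^{6}$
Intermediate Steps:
$h = - \frac{675}{7}$ ($h = - \frac{4}{7} + \frac{1}{7} \left(-671\right) = - \frac{4}{7} - \frac{671}{7} = - \frac{675}{7} \approx -96.429$)
$h + k 1345 = - \frac{675}{7} - 1653005 = - \frac{11571710}{7}$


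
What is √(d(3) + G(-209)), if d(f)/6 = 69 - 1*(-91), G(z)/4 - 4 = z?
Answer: 2*√35 ≈ 11.832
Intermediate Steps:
G(z) = 16 + 4*z
d(f) = 960 (d(f) = 6*(69 - 1*(-91)) = 6*(69 + 91) = 6*160 = 960)
√(d(3) + G(-209)) = √(960 + (16 + 4*(-209))) = √(960 + (16 - 836)) = √(960 - 820) = √140 = 2*√35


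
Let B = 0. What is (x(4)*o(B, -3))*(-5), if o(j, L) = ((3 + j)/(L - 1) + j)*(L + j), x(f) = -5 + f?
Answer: 45/4 ≈ 11.250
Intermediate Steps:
o(j, L) = (L + j)*(j + (3 + j)/(-1 + L)) (o(j, L) = ((3 + j)/(-1 + L) + j)*(L + j) = (j + (3 + j)/(-1 + L))*(L + j) = (L + j)*(j + (3 + j)/(-1 + L)))
(x(4)*o(B, -3))*(-5) = ((-5 + 4)*((3*(-3) + 3*0 - 3*0**2 + 0*(-3)**2)/(-1 - 3)))*(-5) = -(-9 + 0 - 3*0 + 0*9)/(-4)*(-5) = -(-1)*(-9 + 0 + 0 + 0)/4*(-5) = -(-1)*(-9)/4*(-5) = -1*9/4*(-5) = -9/4*(-5) = 45/4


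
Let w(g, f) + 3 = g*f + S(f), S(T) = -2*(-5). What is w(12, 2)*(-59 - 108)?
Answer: -5177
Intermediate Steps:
S(T) = 10
w(g, f) = 7 + f*g (w(g, f) = -3 + (g*f + 10) = -3 + (f*g + 10) = -3 + (10 + f*g) = 7 + f*g)
w(12, 2)*(-59 - 108) = (7 + 2*12)*(-59 - 108) = (7 + 24)*(-167) = 31*(-167) = -5177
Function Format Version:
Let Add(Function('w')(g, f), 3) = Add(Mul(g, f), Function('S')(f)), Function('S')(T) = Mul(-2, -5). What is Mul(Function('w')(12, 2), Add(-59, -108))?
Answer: -5177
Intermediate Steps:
Function('S')(T) = 10
Function('w')(g, f) = Add(7, Mul(f, g)) (Function('w')(g, f) = Add(-3, Add(Mul(g, f), 10)) = Add(-3, Add(Mul(f, g), 10)) = Add(-3, Add(10, Mul(f, g))) = Add(7, Mul(f, g)))
Mul(Function('w')(12, 2), Add(-59, -108)) = Mul(Add(7, Mul(2, 12)), Add(-59, -108)) = Mul(Add(7, 24), -167) = Mul(31, -167) = -5177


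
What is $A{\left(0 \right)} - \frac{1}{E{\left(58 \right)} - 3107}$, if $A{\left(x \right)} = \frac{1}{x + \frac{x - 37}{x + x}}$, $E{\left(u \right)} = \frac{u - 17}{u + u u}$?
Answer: $\frac{3422}{10632113} \approx 0.00032186$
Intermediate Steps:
$E{\left(u \right)} = \frac{-17 + u}{u + u^{2}}$
$A{\left(x \right)} = \frac{1}{x + \frac{-37 + x}{2 x}}$
$A{\left(0 \right)} - \frac{1}{E{\left(58 \right)} - 3107} = 2 \cdot 0 \frac{1}{-37 + 0 + 2 \cdot 0^{2}} - \frac{1}{\frac{-17 + 58}{58 \left(1 + 58\right)} - 3107} = 2 \cdot 0 \frac{1}{-37 + 0 + 2 \cdot 0} - \frac{1}{\frac{1}{58} \cdot \frac{1}{59} \cdot 41 - 3107} = 2 \cdot 0 \frac{1}{-37 + 0 + 0} - \frac{1}{\frac{1}{58} \cdot \frac{1}{59} \cdot 41 - 3107} = 2 \cdot 0 \frac{1}{-37} - \frac{1}{\frac{41}{3422} - 3107} = 2 \cdot 0 \left(- \frac{1}{37}\right) - \frac{1}{- \frac{10632113}{3422}} = 0 - - \frac{3422}{10632113} = 0 + \frac{3422}{10632113} = \frac{3422}{10632113}$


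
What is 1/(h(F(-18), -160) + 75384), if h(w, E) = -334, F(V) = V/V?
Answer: 1/75050 ≈ 1.3324e-5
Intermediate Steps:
F(V) = 1
1/(h(F(-18), -160) + 75384) = 1/(-334 + 75384) = 1/75050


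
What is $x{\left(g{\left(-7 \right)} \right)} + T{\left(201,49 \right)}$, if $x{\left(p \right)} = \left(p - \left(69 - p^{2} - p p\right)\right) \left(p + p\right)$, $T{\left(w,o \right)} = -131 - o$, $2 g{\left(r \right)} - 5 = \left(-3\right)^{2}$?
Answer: $324$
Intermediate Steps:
$g{\left(r \right)} = 7$ ($g{\left(r \right)} = \frac{5}{2} + \frac{\left(-3\right)^{2}}{2} = \frac{5}{2} + \frac{1}{2} \cdot 9 = \frac{5}{2} + \frac{9}{2} = 7$)
$x{\left(p \right)} = 2 p \left(-69 + p + 2 p^{2}\right)$ ($x{\left(p \right)} = \left(p + \left(\left(p^{2} + p^{2}\right) - 69\right)\right) 2 p = \left(p + \left(2 p^{2} - 69\right)\right) 2 p = \left(p + \left(-69 + 2 p^{2}\right)\right) 2 p = \left(-69 + p + 2 p^{2}\right) 2 p = 2 p \left(-69 + p + 2 p^{2}\right)$)
$x{\left(g{\left(-7 \right)} \right)} + T{\left(201,49 \right)} = 2 \cdot 7 \left(-69 + 7 + 2 \cdot 7^{2}\right) - 180 = 2 \cdot 7 \left(-69 + 7 + 2 \cdot 49\right) - 180 = 2 \cdot 7 \left(-69 + 7 + 98\right) - 180 = 2 \cdot 7 \cdot 36 - 180 = 504 - 180 = 324$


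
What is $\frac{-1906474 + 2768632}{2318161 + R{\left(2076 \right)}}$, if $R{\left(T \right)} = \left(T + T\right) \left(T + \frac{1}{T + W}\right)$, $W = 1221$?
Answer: $\frac{947511642}{12020547971} \approx 0.078824$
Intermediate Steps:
$R{\left(T \right)} = 2 T \left(T + \frac{1}{1221 + T}\right)$ ($R{\left(T \right)} = \left(T + T\right) \left(T + \frac{1}{T + 1221}\right) = 2 T \left(T + \frac{1}{1221 + T}\right)$)
$\frac{-1906474 + 2768632}{2318161 + R{\left(2076 \right)}} = \frac{-1906474 + 2768632}{2318161 + 2 \cdot 2076 \frac{1}{1221 + 2076} \left(1 + 2076^{2} + 1221 \cdot 2076\right)} = \frac{862158}{2318161 + 2 \cdot 2076 \cdot \frac{1}{3297} \left(1 + 4309776 + 2534796\right)} = \frac{862158}{2318161 + 2 \cdot 2076 \cdot \frac{1}{3297} \cdot 6844573} = \frac{862158}{2318161 + \frac{9472889032}{1099}} = \frac{862158}{\frac{12020547971}{1099}} = 862158 \cdot \frac{1099}{12020547971} = \frac{947511642}{12020547971}$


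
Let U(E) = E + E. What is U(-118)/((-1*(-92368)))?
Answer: -59/23092 ≈ -0.0025550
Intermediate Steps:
U(E) = 2*E
U(-118)/((-1*(-92368))) = (2*(-118))/((-1*(-92368))) = -236/92368 = -236*1/92368 = -59/23092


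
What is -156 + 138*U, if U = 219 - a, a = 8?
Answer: 28962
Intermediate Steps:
U = 211 (U = 219 - 1*8 = 219 - 8 = 211)
-156 + 138*U = -156 + 138*211 = -156 + 29118 = 28962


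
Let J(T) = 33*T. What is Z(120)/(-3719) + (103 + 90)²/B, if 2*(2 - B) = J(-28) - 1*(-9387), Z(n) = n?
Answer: -278073142/31459021 ≈ -8.8392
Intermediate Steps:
B = -8459/2 (B = 2 - (33*(-28) - 1*(-9387))/2 = 2 - (-924 + 9387)/2 = 2 - ½*8463 = 2 - 8463/2 = -8459/2 ≈ -4229.5)
Z(120)/(-3719) + (103 + 90)²/B = 120/(-3719) + (103 + 90)²/(-8459/2) = 120*(-1/3719) + 193²*(-2/8459) = -120/3719 + 37249*(-2/8459) = -120/3719 - 74498/8459 = -278073142/31459021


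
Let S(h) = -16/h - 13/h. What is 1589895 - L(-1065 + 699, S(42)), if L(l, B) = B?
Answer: 66775619/42 ≈ 1.5899e+6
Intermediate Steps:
S(h) = -29/h
1589895 - L(-1065 + 699, S(42)) = 1589895 - (-29)/42 = 1589895 - 1*(-29/42) = 1589895 + 29/42 = 66775619/42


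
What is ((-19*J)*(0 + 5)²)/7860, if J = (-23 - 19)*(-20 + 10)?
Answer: -3325/131 ≈ -25.382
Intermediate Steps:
J = 420 (J = -42*(-10) = 420)
((-19*J)*(0 + 5)²)/7860 = ((-19*420)*(0 + 5)²)/7860 = -7980*5²*(1/7860) = -7980*25*(1/7860) = -199500*1/7860 = -3325/131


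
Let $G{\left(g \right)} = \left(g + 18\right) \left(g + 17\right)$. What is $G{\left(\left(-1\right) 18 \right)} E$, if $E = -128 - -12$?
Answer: $0$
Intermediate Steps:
$E = -116$ ($E = -128 + 12 = -116$)
$G{\left(g \right)} = \left(17 + g\right) \left(18 + g\right)$ ($G{\left(g \right)} = \left(18 + g\right) \left(17 + g\right) = \left(17 + g\right) \left(18 + g\right)$)
$G{\left(\left(-1\right) 18 \right)} E = \left(306 + \left(\left(-1\right) 18\right)^{2} + 35 \left(\left(-1\right) 18\right)\right) \left(-116\right) = \left(306 + \left(-18\right)^{2} + 35 \left(-18\right)\right) \left(-116\right) = \left(306 + 324 - 630\right) \left(-116\right) = 0 \left(-116\right) = 0$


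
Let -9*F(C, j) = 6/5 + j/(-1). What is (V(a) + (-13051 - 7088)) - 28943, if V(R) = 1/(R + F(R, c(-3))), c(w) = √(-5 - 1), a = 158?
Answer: (-245410*√6 + 348678483*I)/(-7104*I + 5*√6) ≈ -49082.0 - 1.0908e-5*I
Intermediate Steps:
c(w) = I*√6 (c(w) = √(-6) = I*√6)
F(C, j) = -2/15 + j/9 (F(C, j) = -(6/5 + j/(-1))/9 = -(6*(⅕) + j*(-1))/9 = -(6/5 - j)/9 = -2/15 + j/9)
V(R) = 1/(-2/15 + R + I*√6/9) (V(R) = 1/(R + (-2/15 + (I*√6)/9)) = 1/(R + (-2/15 + I*√6/9)) = 1/(-2/15 + R + I*√6/9))
(V(a) + (-13051 - 7088)) - 28943 = (45/(-6 + 45*158 + 5*I*√6) + (-13051 - 7088)) - 28943 = (45/(-6 + 7110 + 5*I*√6) - 20139) - 28943 = (45/(7104 + 5*I*√6) - 20139) - 28943 = (-20139 + 45/(7104 + 5*I*√6)) - 28943 = -49082 + 45/(7104 + 5*I*√6)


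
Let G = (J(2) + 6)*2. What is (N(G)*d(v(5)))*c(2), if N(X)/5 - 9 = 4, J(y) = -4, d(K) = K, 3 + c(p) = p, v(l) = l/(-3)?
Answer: 325/3 ≈ 108.33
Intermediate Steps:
v(l) = -l/3 (v(l) = l*(-⅓) = -l/3)
c(p) = -3 + p
G = 4 (G = (-4 + 6)*2 = 2*2 = 4)
N(X) = 65 (N(X) = 45 + 5*4 = 45 + 20 = 65)
(N(G)*d(v(5)))*c(2) = (65*(-⅓*5))*(-3 + 2) = (65*(-5/3))*(-1) = -325/3*(-1) = 325/3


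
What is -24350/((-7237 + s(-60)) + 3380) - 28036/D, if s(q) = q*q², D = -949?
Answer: 6187019002/208644293 ≈ 29.653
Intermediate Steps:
s(q) = q³
-24350/((-7237 + s(-60)) + 3380) - 28036/D = -24350/((-7237 + (-60)³) + 3380) - 28036/(-949) = -24350/((-7237 - 216000) + 3380) - 28036*(-1/949) = -24350/(-223237 + 3380) + 28036/949 = -24350/(-219857) + 28036/949 = -24350*(-1/219857) + 28036/949 = 24350/219857 + 28036/949 = 6187019002/208644293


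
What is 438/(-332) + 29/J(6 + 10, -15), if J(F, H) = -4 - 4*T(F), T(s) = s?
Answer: -9853/5644 ≈ -1.7457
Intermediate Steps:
J(F, H) = -4 - 4*F
438/(-332) + 29/J(6 + 10, -15) = 438/(-332) + 29/(-4 - 4*(6 + 10)) = 438*(-1/332) + 29/(-4 - 4*16) = -219/166 + 29/(-4 - 64) = -219/166 + 29/(-68) = -219/166 + 29*(-1/68) = -219/166 - 29/68 = -9853/5644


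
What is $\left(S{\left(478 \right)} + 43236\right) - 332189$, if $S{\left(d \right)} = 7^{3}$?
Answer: $-288610$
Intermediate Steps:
$S{\left(d \right)} = 343$
$\left(S{\left(478 \right)} + 43236\right) - 332189 = \left(343 + 43236\right) - 332189 = 43579 - 332189 = -288610$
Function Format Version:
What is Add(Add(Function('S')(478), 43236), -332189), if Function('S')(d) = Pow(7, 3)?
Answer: -288610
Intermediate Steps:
Function('S')(d) = 343
Add(Add(Function('S')(478), 43236), -332189) = Add(Add(343, 43236), -332189) = Add(43579, -332189) = -288610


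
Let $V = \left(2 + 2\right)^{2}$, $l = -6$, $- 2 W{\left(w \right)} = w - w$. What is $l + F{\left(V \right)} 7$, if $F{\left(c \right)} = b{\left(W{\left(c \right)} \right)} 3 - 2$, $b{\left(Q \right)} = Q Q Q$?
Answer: $-20$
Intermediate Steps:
$W{\left(w \right)} = 0$ ($W{\left(w \right)} = - \frac{w - w}{2} = \left(- \frac{1}{2}\right) 0 = 0$)
$b{\left(Q \right)} = Q^{3}$ ($b{\left(Q \right)} = Q^{2} Q = Q^{3}$)
$V = 16$ ($V = 4^{2} = 16$)
$F{\left(c \right)} = -2$ ($F{\left(c \right)} = 0^{3} \cdot 3 - 2 = 0 \cdot 3 - 2 = 0 - 2 = -2$)
$l + F{\left(V \right)} 7 = -6 - 14 = -20$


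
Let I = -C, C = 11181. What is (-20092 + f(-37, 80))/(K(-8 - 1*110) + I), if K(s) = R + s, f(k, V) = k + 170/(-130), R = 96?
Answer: 261694/145639 ≈ 1.7969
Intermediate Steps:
f(k, V) = -17/13 + k (f(k, V) = k + 170*(-1/130) = k - 17/13 = -17/13 + k)
K(s) = 96 + s
I = -11181 (I = -1*11181 = -11181)
(-20092 + f(-37, 80))/(K(-8 - 1*110) + I) = (-20092 + (-17/13 - 37))/((96 + (-8 - 1*110)) - 11181) = (-20092 - 498/13)/((96 + (-8 - 110)) - 11181) = -261694/(13*((96 - 118) - 11181)) = -261694/(13*(-22 - 11181)) = -261694/13/(-11203) = -261694/13*(-1/11203) = 261694/145639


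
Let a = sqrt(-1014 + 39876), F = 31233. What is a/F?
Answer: sqrt(4318)/10411 ≈ 0.0063117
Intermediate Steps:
a = 3*sqrt(4318) (a = sqrt(38862) = 3*sqrt(4318) ≈ 197.13)
a/F = (3*sqrt(4318))/31233 = (3*sqrt(4318))*(1/31233) = sqrt(4318)/10411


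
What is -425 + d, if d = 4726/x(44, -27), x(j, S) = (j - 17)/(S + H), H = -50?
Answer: -375377/27 ≈ -13903.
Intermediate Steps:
x(j, S) = (-17 + j)/(-50 + S) (x(j, S) = (j - 17)/(S - 50) = (-17 + j)/(-50 + S))
d = -363902/27 (d = 4726/(((-17 + 44)/(-50 - 27))) = 4726/((27/(-77))) = 4726/((-1/77*27)) = 4726/(-27/77) = 4726*(-77/27) = -363902/27 ≈ -13478.)
-425 + d = -425 - 363902/27 = -375377/27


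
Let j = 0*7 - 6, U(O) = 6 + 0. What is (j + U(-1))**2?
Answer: 0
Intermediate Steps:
U(O) = 6
j = -6 (j = 0 - 6 = -6)
(j + U(-1))**2 = (-6 + 6)**2 = 0**2 = 0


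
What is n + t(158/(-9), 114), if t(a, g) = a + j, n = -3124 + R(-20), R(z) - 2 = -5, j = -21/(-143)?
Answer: -4046854/1287 ≈ -3144.4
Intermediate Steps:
j = 21/143 (j = -21*(-1/143) = 21/143 ≈ 0.14685)
R(z) = -3 (R(z) = 2 - 5 = -3)
n = -3127 (n = -3124 - 3 = -3127)
t(a, g) = 21/143 + a (t(a, g) = a + 21/143 = 21/143 + a)
n + t(158/(-9), 114) = -3127 + (21/143 + 158/(-9)) = -3127 + (21/143 + 158*(-⅑)) = -3127 + (21/143 - 158/9) = -3127 - 22405/1287 = -4046854/1287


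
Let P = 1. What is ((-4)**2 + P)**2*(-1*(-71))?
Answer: 20519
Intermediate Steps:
((-4)**2 + P)**2*(-1*(-71)) = ((-4)**2 + 1)**2*(-1*(-71)) = (16 + 1)**2*71 = 17**2*71 = 289*71 = 20519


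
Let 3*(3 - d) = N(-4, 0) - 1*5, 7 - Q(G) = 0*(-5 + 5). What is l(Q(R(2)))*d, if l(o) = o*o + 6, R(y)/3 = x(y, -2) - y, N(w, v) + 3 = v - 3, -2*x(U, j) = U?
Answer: 1100/3 ≈ 366.67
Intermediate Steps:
x(U, j) = -U/2
N(w, v) = -6 + v (N(w, v) = -3 + (v - 3) = -3 + (-3 + v) = -6 + v)
R(y) = -9*y/2 (R(y) = 3*(-y/2 - y) = 3*(-3*y/2) = -9*y/2)
Q(G) = 7 (Q(G) = 7 - 0*(-5 + 5) = 7 - 0*0 = 7 - 1*0 = 7 + 0 = 7)
l(o) = 6 + o² (l(o) = o² + 6 = 6 + o²)
d = 20/3 (d = 3 - ((-6 + 0) - 1*5)/3 = 3 - (-6 - 5)/3 = 3 - ⅓*(-11) = 3 + 11/3 = 20/3 ≈ 6.6667)
l(Q(R(2)))*d = (6 + 7²)*(20/3) = (6 + 49)*(20/3) = 55*(20/3) = 1100/3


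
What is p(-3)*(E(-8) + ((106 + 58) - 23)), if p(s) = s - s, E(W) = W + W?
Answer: 0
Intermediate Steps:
E(W) = 2*W
p(s) = 0
p(-3)*(E(-8) + ((106 + 58) - 23)) = 0*(2*(-8) + ((106 + 58) - 23)) = 0*(-16 + (164 - 23)) = 0*(-16 + 141) = 0*125 = 0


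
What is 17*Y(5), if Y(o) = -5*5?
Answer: -425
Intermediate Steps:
Y(o) = -25
17*Y(5) = 17*(-25) = -425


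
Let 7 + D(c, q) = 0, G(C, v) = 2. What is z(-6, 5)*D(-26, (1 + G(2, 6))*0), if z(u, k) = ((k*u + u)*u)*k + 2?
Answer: -7574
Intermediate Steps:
z(u, k) = 2 + k*u*(u + k*u) (z(u, k) = ((u + k*u)*u)*k + 2 = (u*(u + k*u))*k + 2 = k*u*(u + k*u) + 2 = 2 + k*u*(u + k*u))
D(c, q) = -7 (D(c, q) = -7 + 0 = -7)
z(-6, 5)*D(-26, (1 + G(2, 6))*0) = (2 + 5*(-6)**2 + 5**2*(-6)**2)*(-7) = (2 + 5*36 + 25*36)*(-7) = (2 + 180 + 900)*(-7) = 1082*(-7) = -7574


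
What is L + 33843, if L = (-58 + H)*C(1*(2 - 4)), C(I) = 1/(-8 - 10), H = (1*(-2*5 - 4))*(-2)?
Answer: 101534/3 ≈ 33845.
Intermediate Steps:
H = 28 (H = (1*(-10 - 4))*(-2) = (1*(-14))*(-2) = -14*(-2) = 28)
C(I) = -1/18 (C(I) = 1/(-18) = -1/18)
L = 5/3 (L = (-58 + 28)*(-1/18) = -30*(-1/18) = 5/3 ≈ 1.6667)
L + 33843 = 5/3 + 33843 = 101534/3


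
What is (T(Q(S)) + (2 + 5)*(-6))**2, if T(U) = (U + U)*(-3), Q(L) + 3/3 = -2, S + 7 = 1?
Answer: 576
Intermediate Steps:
S = -6 (S = -7 + 1 = -6)
Q(L) = -3 (Q(L) = -1 - 2 = -3)
T(U) = -6*U (T(U) = (2*U)*(-3) = -6*U)
(T(Q(S)) + (2 + 5)*(-6))**2 = (-6*(-3) + (2 + 5)*(-6))**2 = (18 + 7*(-6))**2 = (18 - 42)**2 = (-24)**2 = 576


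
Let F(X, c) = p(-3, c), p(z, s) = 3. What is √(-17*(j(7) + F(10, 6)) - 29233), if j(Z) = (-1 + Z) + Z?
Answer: I*√29505 ≈ 171.77*I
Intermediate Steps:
F(X, c) = 3
j(Z) = -1 + 2*Z
√(-17*(j(7) + F(10, 6)) - 29233) = √(-17*((-1 + 2*7) + 3) - 29233) = √(-17*((-1 + 14) + 3) - 29233) = √(-17*(13 + 3) - 29233) = √(-17*16 - 29233) = √(-272 - 29233) = √(-29505) = I*√29505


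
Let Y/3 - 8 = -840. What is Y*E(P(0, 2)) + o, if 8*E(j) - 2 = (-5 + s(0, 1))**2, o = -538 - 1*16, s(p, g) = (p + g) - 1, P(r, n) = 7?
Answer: -8978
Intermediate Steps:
Y = -2496 (Y = 24 + 3*(-840) = 24 - 2520 = -2496)
s(p, g) = -1 + g + p (s(p, g) = (g + p) - 1 = -1 + g + p)
o = -554 (o = -538 - 16 = -554)
E(j) = 27/8 (E(j) = 1/4 + (-5 + (-1 + 1 + 0))**2/8 = 1/4 + (-5 + 0)**2/8 = 1/4 + (1/8)*(-5)**2 = 1/4 + (1/8)*25 = 1/4 + 25/8 = 27/8)
Y*E(P(0, 2)) + o = -2496*27/8 - 554 = -8424 - 554 = -8978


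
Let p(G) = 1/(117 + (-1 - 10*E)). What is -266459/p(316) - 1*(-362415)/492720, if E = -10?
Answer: -1890571345951/32848 ≈ -5.7555e+7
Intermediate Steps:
p(G) = 1/216 (p(G) = 1/(117 + (-1 - 10*(-10))) = 1/(117 + (-1 + 100)) = 1/(117 + 99) = 1/216)
-266459/p(316) - 1*(-362415)/492720 = -266459/1/216 - 1*(-362415)/492720 = -266459*216 + 362415*(1/492720) = -57555144 + 24161/32848 = -1890571345951/32848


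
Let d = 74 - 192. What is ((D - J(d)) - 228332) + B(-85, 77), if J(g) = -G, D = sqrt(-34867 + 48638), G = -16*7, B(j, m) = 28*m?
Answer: -226288 + sqrt(13771) ≈ -2.2617e+5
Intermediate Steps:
d = -118
G = -112
D = sqrt(13771) ≈ 117.35
J(g) = 112 (J(g) = -1*(-112) = 112)
((D - J(d)) - 228332) + B(-85, 77) = ((sqrt(13771) - 1*112) - 228332) + 28*77 = ((sqrt(13771) - 112) - 228332) + 2156 = ((-112 + sqrt(13771)) - 228332) + 2156 = (-228444 + sqrt(13771)) + 2156 = -226288 + sqrt(13771)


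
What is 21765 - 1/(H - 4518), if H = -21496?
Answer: 566194711/26014 ≈ 21765.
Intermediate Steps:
21765 - 1/(H - 4518) = 21765 - 1/(-21496 - 4518) = 21765 - 1/(-26014) = 21765 - 1*(-1/26014) = 21765 + 1/26014 = 566194711/26014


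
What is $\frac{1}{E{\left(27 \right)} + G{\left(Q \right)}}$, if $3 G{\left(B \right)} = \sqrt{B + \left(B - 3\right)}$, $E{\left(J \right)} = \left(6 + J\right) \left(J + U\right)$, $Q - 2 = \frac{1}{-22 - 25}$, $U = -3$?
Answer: $\frac{37224}{29481403} - \frac{\sqrt{235}}{29481403} \approx 0.0012621$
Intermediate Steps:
$Q = \frac{93}{47}$ ($Q = 2 + \frac{1}{-22 - 25} = 2 + \frac{1}{-47} = 2 - \frac{1}{47} = \frac{93}{47} \approx 1.9787$)
$E{\left(J \right)} = \left(-3 + J\right) \left(6 + J\right)$ ($E{\left(J \right)} = \left(6 + J\right) \left(J - 3\right) = \left(6 + J\right) \left(-3 + J\right) = \left(-3 + J\right) \left(6 + J\right)$)
$G{\left(B \right)} = \frac{\sqrt{-3 + 2 B}}{3}$ ($G{\left(B \right)} = \frac{\sqrt{B + \left(B - 3\right)}}{3} = \frac{\sqrt{B + \left(-3 + B\right)}}{3} = \frac{\sqrt{-3 + 2 B}}{3}$)
$\frac{1}{E{\left(27 \right)} + G{\left(Q \right)}} = \frac{1}{\left(-18 + 27^{2} + 3 \cdot 27\right) + \frac{\sqrt{-3 + 2 \cdot \frac{93}{47}}}{3}} = \frac{1}{\left(-18 + 729 + 81\right) + \frac{\sqrt{-3 + \frac{186}{47}}}{3}} = \frac{1}{792 + \frac{\sqrt{\frac{45}{47}}}{3}} = \frac{1}{792 + \frac{\frac{3}{47} \sqrt{235}}{3}} = \frac{1}{792 + \frac{\sqrt{235}}{47}}$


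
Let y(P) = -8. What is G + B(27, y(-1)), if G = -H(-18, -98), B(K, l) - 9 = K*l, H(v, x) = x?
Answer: -109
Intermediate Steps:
B(K, l) = 9 + K*l
G = 98 (G = -1*(-98) = 98)
G + B(27, y(-1)) = 98 + (9 + 27*(-8)) = 98 + (9 - 216) = 98 - 207 = -109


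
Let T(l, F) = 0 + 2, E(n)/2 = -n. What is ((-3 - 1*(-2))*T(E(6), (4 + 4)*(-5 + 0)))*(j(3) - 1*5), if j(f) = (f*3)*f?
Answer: -44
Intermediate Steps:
E(n) = -2*n (E(n) = 2*(-n) = -2*n)
j(f) = 3*f**2 (j(f) = (3*f)*f = 3*f**2)
T(l, F) = 2
((-3 - 1*(-2))*T(E(6), (4 + 4)*(-5 + 0)))*(j(3) - 1*5) = ((-3 - 1*(-2))*2)*(3*3**2 - 1*5) = ((-3 + 2)*2)*(3*9 - 5) = (-1*2)*(27 - 5) = -2*22 = -44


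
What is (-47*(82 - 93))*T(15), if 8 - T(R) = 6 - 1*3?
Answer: 2585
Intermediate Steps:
T(R) = 5 (T(R) = 8 - (6 - 1*3) = 8 - (6 - 3) = 8 - 1*3 = 8 - 3 = 5)
(-47*(82 - 93))*T(15) = -47*(82 - 93)*5 = -47*(-11)*5 = 517*5 = 2585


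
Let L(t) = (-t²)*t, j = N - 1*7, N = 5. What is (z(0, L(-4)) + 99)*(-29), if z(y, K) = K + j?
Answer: -4669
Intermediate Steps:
j = -2 (j = 5 - 1*7 = 5 - 7 = -2)
L(t) = -t³
z(y, K) = -2 + K (z(y, K) = K - 2 = -2 + K)
(z(0, L(-4)) + 99)*(-29) = ((-2 - 1*(-4)³) + 99)*(-29) = ((-2 - 1*(-64)) + 99)*(-29) = ((-2 + 64) + 99)*(-29) = (62 + 99)*(-29) = 161*(-29) = -4669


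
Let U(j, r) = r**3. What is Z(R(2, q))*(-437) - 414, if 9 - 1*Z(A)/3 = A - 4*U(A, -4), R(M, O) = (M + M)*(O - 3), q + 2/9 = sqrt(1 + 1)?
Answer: 919517/3 + 5244*sqrt(2) ≈ 3.1392e+5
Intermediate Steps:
q = -2/9 + sqrt(2) (q = -2/9 + sqrt(1 + 1) = -2/9 + sqrt(2) ≈ 1.1920)
R(M, O) = 2*M*(-3 + O) (R(M, O) = (2*M)*(-3 + O) = 2*M*(-3 + O))
Z(A) = -741 - 3*A (Z(A) = 27 - 3*(A - 4*(-4)**3) = 27 - 3*(A - 4*(-64)) = 27 - 3*(A + 256) = 27 - 3*(256 + A) = 27 + (-768 - 3*A) = -741 - 3*A)
Z(R(2, q))*(-437) - 414 = (-741 - 6*2*(-3 + (-2/9 + sqrt(2))))*(-437) - 414 = (-741 - 6*2*(-29/9 + sqrt(2)))*(-437) - 414 = (-741 - 3*(-116/9 + 4*sqrt(2)))*(-437) - 414 = (-741 + (116/3 - 12*sqrt(2)))*(-437) - 414 = (-2107/3 - 12*sqrt(2))*(-437) - 414 = (920759/3 + 5244*sqrt(2)) - 414 = 919517/3 + 5244*sqrt(2)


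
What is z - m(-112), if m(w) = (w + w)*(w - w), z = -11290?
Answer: -11290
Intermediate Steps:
m(w) = 0 (m(w) = (2*w)*0 = 0)
z - m(-112) = -11290 - 1*0 = -11290 + 0 = -11290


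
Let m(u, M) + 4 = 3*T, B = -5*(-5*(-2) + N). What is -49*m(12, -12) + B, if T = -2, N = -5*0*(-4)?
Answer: 440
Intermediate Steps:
N = 0 (N = 0*(-4) = 0)
B = -50 (B = -5*(-5*(-2) + 0) = -5*(10 + 0) = -5*10 = -50)
m(u, M) = -10 (m(u, M) = -4 + 3*(-2) = -4 - 6 = -10)
-49*m(12, -12) + B = -49*(-10) - 50 = 490 - 50 = 440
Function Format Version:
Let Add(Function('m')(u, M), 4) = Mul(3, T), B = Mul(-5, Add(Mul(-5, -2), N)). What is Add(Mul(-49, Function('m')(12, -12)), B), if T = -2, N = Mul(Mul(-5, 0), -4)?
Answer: 440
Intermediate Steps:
N = 0 (N = Mul(0, -4) = 0)
B = -50 (B = Mul(-5, Add(Mul(-5, -2), 0)) = Mul(-5, Add(10, 0)) = Mul(-5, 10) = -50)
Function('m')(u, M) = -10 (Function('m')(u, M) = Add(-4, Mul(3, -2)) = Add(-4, -6) = -10)
Add(Mul(-49, Function('m')(12, -12)), B) = Add(Mul(-49, -10), -50) = Add(490, -50) = 440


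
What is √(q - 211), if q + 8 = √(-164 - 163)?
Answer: √(-219 + I*√327) ≈ 0.61045 + 14.811*I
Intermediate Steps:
q = -8 + I*√327 (q = -8 + √(-164 - 163) = -8 + √(-327) = -8 + I*√327 ≈ -8.0 + 18.083*I)
√(q - 211) = √((-8 + I*√327) - 211) = √(-219 + I*√327)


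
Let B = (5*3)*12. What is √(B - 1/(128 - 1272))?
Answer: √58893406/572 ≈ 13.416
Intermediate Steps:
B = 180 (B = 15*12 = 180)
√(B - 1/(128 - 1272)) = √(180 - 1/(128 - 1272)) = √(180 - 1/(-1144)) = √(180 - 1*(-1/1144)) = √(180 + 1/1144) = √(205921/1144) = √58893406/572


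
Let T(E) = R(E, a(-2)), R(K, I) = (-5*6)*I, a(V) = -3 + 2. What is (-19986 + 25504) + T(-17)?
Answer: 5548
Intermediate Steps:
a(V) = -1
R(K, I) = -30*I
T(E) = 30 (T(E) = -30*(-1) = 30)
(-19986 + 25504) + T(-17) = (-19986 + 25504) + 30 = 5518 + 30 = 5548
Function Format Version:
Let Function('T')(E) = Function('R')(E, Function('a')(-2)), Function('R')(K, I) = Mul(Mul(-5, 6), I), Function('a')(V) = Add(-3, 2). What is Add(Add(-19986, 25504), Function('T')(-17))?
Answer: 5548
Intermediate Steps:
Function('a')(V) = -1
Function('R')(K, I) = Mul(-30, I)
Function('T')(E) = 30 (Function('T')(E) = Mul(-30, -1) = 30)
Add(Add(-19986, 25504), Function('T')(-17)) = Add(Add(-19986, 25504), 30) = Add(5518, 30) = 5548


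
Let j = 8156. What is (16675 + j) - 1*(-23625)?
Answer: 48456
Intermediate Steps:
(16675 + j) - 1*(-23625) = (16675 + 8156) - 1*(-23625) = 24831 + 23625 = 48456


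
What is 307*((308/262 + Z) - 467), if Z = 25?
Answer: -17728636/131 ≈ -1.3533e+5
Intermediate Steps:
307*((308/262 + Z) - 467) = 307*((308/262 + 25) - 467) = 307*((308*(1/262) + 25) - 467) = 307*((154/131 + 25) - 467) = 307*(3429/131 - 467) = 307*(-57748/131) = -17728636/131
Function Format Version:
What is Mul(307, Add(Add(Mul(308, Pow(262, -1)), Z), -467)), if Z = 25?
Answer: Rational(-17728636, 131) ≈ -1.3533e+5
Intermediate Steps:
Mul(307, Add(Add(Mul(308, Pow(262, -1)), Z), -467)) = Mul(307, Add(Add(Mul(308, Pow(262, -1)), 25), -467)) = Mul(307, Add(Add(Mul(308, Rational(1, 262)), 25), -467)) = Mul(307, Add(Add(Rational(154, 131), 25), -467)) = Mul(307, Add(Rational(3429, 131), -467)) = Mul(307, Rational(-57748, 131)) = Rational(-17728636, 131)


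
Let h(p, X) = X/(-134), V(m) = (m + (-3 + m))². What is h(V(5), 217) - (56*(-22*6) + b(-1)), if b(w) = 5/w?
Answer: 990981/134 ≈ 7395.4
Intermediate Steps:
V(m) = (-3 + 2*m)²
h(p, X) = -X/134 (h(p, X) = X*(-1/134) = -X/134)
h(V(5), 217) - (56*(-22*6) + b(-1)) = -1/134*217 - (56*(-22*6) + 5/(-1)) = -217/134 - (56*(-132) + 5*(-1)) = -217/134 - (-7392 - 5) = -217/134 - 1*(-7397) = -217/134 + 7397 = 990981/134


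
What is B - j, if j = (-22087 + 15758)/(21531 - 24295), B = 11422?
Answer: 31564079/2764 ≈ 11420.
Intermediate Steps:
j = 6329/2764 (j = -6329/(-2764) = -6329*(-1/2764) = 6329/2764 ≈ 2.2898)
B - j = 11422 - 1*6329/2764 = 11422 - 6329/2764 = 31564079/2764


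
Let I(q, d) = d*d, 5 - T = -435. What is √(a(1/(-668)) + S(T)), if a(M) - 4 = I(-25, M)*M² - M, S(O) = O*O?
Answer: √38549626904383937/446224 ≈ 440.00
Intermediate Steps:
T = 440 (T = 5 - 1*(-435) = 5 + 435 = 440)
I(q, d) = d²
S(O) = O²
a(M) = 4 + M⁴ - M (a(M) = 4 + (M²*M² - M) = 4 + (M⁴ - M) = 4 + M⁴ - M)
√(a(1/(-668)) + S(T)) = √((4 + (1/(-668))⁴ - 1/(-668)) + 440²) = √((4 + (-1/668)⁴ - 1*(-1/668)) + 193600) = √((4 + 1/199115858176 + 1/668) + 193600) = √(796761510337/199115858176 + 193600) = √(38549626904383937/199115858176) = √38549626904383937/446224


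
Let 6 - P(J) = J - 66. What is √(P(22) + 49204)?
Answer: √49254 ≈ 221.93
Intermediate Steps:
P(J) = 72 - J (P(J) = 6 - (J - 66) = 6 - (-66 + J) = 6 + (66 - J) = 72 - J)
√(P(22) + 49204) = √((72 - 1*22) + 49204) = √((72 - 22) + 49204) = √(50 + 49204) = √49254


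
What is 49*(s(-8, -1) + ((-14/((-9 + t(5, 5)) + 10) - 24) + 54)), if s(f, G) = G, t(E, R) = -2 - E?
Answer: 4606/3 ≈ 1535.3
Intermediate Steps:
49*(s(-8, -1) + ((-14/((-9 + t(5, 5)) + 10) - 24) + 54)) = 49*(-1 + ((-14/((-9 + (-2 - 1*5)) + 10) - 24) + 54)) = 49*(-1 + ((-14/((-9 + (-2 - 5)) + 10) - 24) + 54)) = 49*(-1 + ((-14/((-9 - 7) + 10) - 24) + 54)) = 49*(-1 + ((-14/(-16 + 10) - 24) + 54)) = 49*(-1 + ((-14/(-6) - 24) + 54)) = 49*(-1 + ((-14*(-⅙) - 24) + 54)) = 49*(-1 + ((7/3 - 24) + 54)) = 49*(-1 + (-65/3 + 54)) = 49*(-1 + 97/3) = 49*(94/3) = 4606/3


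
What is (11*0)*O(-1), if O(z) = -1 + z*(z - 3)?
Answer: 0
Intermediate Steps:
O(z) = -1 + z*(-3 + z)
(11*0)*O(-1) = (11*0)*(-1 + (-1)**2 - 3*(-1)) = 0*(-1 + 1 + 3) = 0*3 = 0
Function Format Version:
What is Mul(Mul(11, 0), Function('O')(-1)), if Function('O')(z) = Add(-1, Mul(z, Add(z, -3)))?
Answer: 0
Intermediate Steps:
Function('O')(z) = Add(-1, Mul(z, Add(-3, z)))
Mul(Mul(11, 0), Function('O')(-1)) = Mul(Mul(11, 0), Add(-1, Pow(-1, 2), Mul(-3, -1))) = Mul(0, Add(-1, 1, 3)) = Mul(0, 3) = 0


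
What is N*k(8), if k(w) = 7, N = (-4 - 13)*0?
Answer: 0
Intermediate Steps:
N = 0 (N = -17*0 = 0)
N*k(8) = 0*7 = 0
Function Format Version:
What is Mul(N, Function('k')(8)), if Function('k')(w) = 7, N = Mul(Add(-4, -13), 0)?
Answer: 0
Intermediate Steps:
N = 0 (N = Mul(-17, 0) = 0)
Mul(N, Function('k')(8)) = Mul(0, 7) = 0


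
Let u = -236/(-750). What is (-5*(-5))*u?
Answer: 118/15 ≈ 7.8667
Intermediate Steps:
u = 118/375 (u = -236*(-1/750) = 118/375 ≈ 0.31467)
(-5*(-5))*u = -5*(-5)*(118/375) = 25*(118/375) = 118/15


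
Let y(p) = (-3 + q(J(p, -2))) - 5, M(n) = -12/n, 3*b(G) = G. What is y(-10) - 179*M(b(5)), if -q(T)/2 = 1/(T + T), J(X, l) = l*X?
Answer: 5123/4 ≈ 1280.8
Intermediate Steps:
b(G) = G/3
J(X, l) = X*l
q(T) = -1/T (q(T) = -2/(T + T) = -2*1/(2*T) = -1/T)
y(p) = -8 + 1/(2*p) (y(p) = (-3 - 1/(p*(-2))) - 5 = (-3 - 1/((-2*p))) - 5 = (-3 - (-1)/(2*p)) - 5 = (-3 + 1/(2*p)) - 5 = -8 + 1/(2*p))
y(-10) - 179*M(b(5)) = (-8 + (1/2)/(-10)) - (-2148)/((1/3)*5) = (-8 + (1/2)*(-1/10)) - (-2148)/5/3 = (-8 - 1/20) - (-2148)*3/5 = -161/20 - 179*(-36/5) = -161/20 + 6444/5 = 5123/4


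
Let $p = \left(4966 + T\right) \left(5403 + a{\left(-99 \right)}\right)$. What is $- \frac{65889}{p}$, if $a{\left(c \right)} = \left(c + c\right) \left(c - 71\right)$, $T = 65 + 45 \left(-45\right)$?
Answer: $- \frac{7321}{13047042} \approx -0.00056112$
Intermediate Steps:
$T = -1960$ ($T = 65 - 2025 = -1960$)
$a{\left(c \right)} = 2 c \left(-71 + c\right)$
$p = 117423378$ ($p = \left(4966 - 1960\right) \left(5403 + 2 \left(-99\right) \left(-71 - 99\right)\right) = 3006 \left(5403 + 2 \left(-99\right) \left(-170\right)\right) = 3006 \left(5403 + 33660\right) = 3006 \cdot 39063 = 117423378$)
$- \frac{65889}{p} = - \frac{65889}{117423378} = \left(-65889\right) \frac{1}{117423378} = - \frac{7321}{13047042}$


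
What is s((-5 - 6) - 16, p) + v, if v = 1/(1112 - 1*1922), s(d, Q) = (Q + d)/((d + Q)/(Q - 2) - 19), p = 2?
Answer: -1/810 ≈ -0.0012346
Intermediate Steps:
s(d, Q) = (Q + d)/(-19 + (Q + d)/(-2 + Q)) (s(d, Q) = (Q + d)/((Q + d)/(-2 + Q) - 19) = (Q + d)/(-19 + (Q + d)/(-2 + Q)))
v = -1/810 (v = 1/(1112 - 1922) = 1/(-810) = -1/810 ≈ -0.0012346)
s((-5 - 6) - 16, p) + v = (2**2 - 2*2 - 2*((-5 - 6) - 16) + 2*((-5 - 6) - 16))/(38 + ((-5 - 6) - 16) - 18*2) - 1/810 = (4 - 4 - 2*(-11 - 16) + 2*(-11 - 16))/(38 + (-11 - 16) - 36) - 1/810 = (4 - 4 - 2*(-27) + 2*(-27))/(38 - 27 - 36) - 1/810 = (4 - 4 + 54 - 54)/(-25) - 1/810 = -1/25*0 - 1/810 = 0 - 1/810 = -1/810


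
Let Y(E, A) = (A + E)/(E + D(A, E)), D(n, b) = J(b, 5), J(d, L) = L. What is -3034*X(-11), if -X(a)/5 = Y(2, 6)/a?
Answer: -121360/77 ≈ -1576.1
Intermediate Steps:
D(n, b) = 5
Y(E, A) = (A + E)/(5 + E) (Y(E, A) = (A + E)/(E + 5) = (A + E)/(5 + E))
X(a) = -40/(7*a) (X(a) = -5*(6 + 2)/(5 + 2)/a = -5*8/7/a = -5*(⅐)*8/a = -40/(7*a))
-3034*X(-11) = -(-121360)/(7*(-11)) = -(-121360)*(-1)/(7*11) = -3034*40/77 = -121360/77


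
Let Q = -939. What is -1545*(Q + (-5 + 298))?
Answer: 998070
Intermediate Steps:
-1545*(Q + (-5 + 298)) = -1545*(-939 + (-5 + 298)) = -1545*(-939 + 293) = -1545*(-646) = 998070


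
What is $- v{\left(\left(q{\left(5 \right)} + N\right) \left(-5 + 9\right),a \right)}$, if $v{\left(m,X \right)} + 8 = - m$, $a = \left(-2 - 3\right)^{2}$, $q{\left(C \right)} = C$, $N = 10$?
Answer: $68$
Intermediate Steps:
$a = 25$ ($a = \left(-5\right)^{2} = 25$)
$v{\left(m,X \right)} = -8 - m$
$- v{\left(\left(q{\left(5 \right)} + N\right) \left(-5 + 9\right),a \right)} = - (-8 - \left(5 + 10\right) \left(-5 + 9\right)) = - (-8 - 15 \cdot 4) = - (-8 - 60) = \left(-1\right) \left(-68\right) = 68$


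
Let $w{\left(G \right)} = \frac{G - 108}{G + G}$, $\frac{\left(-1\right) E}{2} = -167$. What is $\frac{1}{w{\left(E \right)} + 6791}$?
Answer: $\frac{334}{2268307} \approx 0.00014725$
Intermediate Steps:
$E = 334$ ($E = \left(-2\right) \left(-167\right) = 334$)
$w{\left(G \right)} = \frac{-108 + G}{2 G}$
$\frac{1}{w{\left(E \right)} + 6791} = \frac{1}{\frac{-108 + 334}{2 \cdot 334} + 6791} = \frac{1}{\frac{1}{2} \cdot \frac{1}{334} \cdot 226 + 6791} = \frac{1}{\frac{113}{334} + 6791} = \frac{1}{\frac{2268307}{334}} = \frac{334}{2268307}$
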